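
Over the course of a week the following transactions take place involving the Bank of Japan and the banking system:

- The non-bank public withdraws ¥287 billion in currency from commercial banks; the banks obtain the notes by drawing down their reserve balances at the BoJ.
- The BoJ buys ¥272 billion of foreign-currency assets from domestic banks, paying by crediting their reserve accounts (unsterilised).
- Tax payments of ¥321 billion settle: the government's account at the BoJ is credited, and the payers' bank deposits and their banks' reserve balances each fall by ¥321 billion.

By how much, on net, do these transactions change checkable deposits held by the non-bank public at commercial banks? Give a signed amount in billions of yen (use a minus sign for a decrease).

-¥608 billion

BoJ balance sheet:
  Assets:      Foreign assets +¥272B
  Liabilities: Bank reserves −¥336B, Currency in circulation +¥287B, Government deposits +¥321B
Commercial banking system:
  Assets:      Reserves at CB −¥336B, Foreign assets −¥272B
  Liabilities: Checkable deposits −¥608B
So the change in checkable deposits held by the non-bank public at commercial banks is -¥608 billion.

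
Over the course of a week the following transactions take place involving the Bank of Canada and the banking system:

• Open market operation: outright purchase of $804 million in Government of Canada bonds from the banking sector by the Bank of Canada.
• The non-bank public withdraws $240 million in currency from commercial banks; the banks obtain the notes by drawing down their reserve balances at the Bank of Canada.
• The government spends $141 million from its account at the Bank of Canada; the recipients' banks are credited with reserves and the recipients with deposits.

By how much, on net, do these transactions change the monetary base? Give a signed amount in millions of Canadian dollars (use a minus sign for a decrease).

+$945 million

OMO purchase (from banks) $804 million: Bank of Canada balance sheet expands → +$804M.
Currency withdrawal $240 million: just a shift between currency and reserves — both are base money → 0.
Government spending $141 million: a non-base liability converts back to reserves → +$141M.
Net: 804 + 0 + 141 = +$945 million.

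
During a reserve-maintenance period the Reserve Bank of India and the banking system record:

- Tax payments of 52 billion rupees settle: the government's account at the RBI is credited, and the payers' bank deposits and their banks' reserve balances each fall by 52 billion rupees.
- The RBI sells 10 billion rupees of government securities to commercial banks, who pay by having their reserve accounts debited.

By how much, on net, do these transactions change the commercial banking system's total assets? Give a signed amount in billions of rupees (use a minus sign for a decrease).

-52 billion

RBI balance sheet:
  Assets:      Securities −10B
  Liabilities: Bank reserves −62B, Government deposits +52B
Commercial banking system:
  Assets:      Reserves at CB −62B, Securities +10B
  Liabilities: Checkable deposits −52B
Change in total bank assets = -52 billion.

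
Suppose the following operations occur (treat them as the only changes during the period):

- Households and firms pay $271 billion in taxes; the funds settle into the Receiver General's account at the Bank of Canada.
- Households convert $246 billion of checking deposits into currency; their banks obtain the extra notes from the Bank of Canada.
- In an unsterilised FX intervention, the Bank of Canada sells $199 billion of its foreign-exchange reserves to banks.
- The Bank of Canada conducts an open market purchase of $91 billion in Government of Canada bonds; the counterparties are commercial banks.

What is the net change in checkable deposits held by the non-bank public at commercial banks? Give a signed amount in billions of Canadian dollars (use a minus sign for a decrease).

-$517 billion

Bank of Canada balance sheet:
  Assets:      Securities +$91B, Foreign assets −$199B
  Liabilities: Bank reserves −$625B, Currency in circulation +$246B, Government deposits +$271B
Commercial banking system:
  Assets:      Reserves at CB −$625B, Securities −$91B, Foreign assets +$199B
  Liabilities: Checkable deposits −$517B
So the change in checkable deposits held by the non-bank public at commercial banks is -$517 billion.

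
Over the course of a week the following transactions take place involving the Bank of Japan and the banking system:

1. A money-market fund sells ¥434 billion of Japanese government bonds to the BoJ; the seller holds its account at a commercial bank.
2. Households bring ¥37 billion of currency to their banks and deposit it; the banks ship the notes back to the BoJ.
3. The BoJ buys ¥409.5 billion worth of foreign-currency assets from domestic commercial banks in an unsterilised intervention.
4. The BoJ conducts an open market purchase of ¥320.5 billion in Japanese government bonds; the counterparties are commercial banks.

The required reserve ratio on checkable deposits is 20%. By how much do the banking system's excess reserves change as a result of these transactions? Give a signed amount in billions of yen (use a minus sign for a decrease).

Asset purchase (from non-banks) ¥434 billion: reserves +¥434B, deposits +¥434B.
Currency deposit ¥37 billion: reserves +¥37B, deposits +¥37B.
FX purchase ¥409.5 billion: reserves +¥409.5B, deposits 0.
OMO purchase (from banks) ¥320.5 billion: reserves +¥320.5B, deposits 0.
Totals: Δreserves = +¥1201B, Δdeposits = +¥471B.
Δrequired reserves = 20% × +¥471B = +¥94.2B.
Δexcess reserves = Δreserves − Δrequired = +¥1201B − (+¥94.2B) = +¥1106.8 billion.

+¥1106.8 billion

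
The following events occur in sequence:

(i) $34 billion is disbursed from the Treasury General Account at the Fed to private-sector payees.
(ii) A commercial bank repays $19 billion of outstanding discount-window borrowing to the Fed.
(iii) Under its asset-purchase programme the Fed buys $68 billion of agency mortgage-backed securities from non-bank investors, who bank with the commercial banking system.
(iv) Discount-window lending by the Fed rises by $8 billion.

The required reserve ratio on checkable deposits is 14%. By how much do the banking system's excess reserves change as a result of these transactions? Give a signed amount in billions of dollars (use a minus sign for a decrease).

+$76.72 billion

Government spending $34 billion: reserves +$34B, deposits +$34B.
Discount-window repayment $19 billion: reserves −$19B, deposits 0.
Asset purchase (from non-banks) $68 billion: reserves +$68B, deposits +$68B.
Discount-window loan $8 billion: reserves +$8B, deposits 0.
Totals: Δreserves = +$91B, Δdeposits = +$102B.
Δrequired reserves = 14% × +$102B = +$14.28B.
Δexcess reserves = Δreserves − Δrequired = +$91B − (+$14.28B) = +$76.72 billion.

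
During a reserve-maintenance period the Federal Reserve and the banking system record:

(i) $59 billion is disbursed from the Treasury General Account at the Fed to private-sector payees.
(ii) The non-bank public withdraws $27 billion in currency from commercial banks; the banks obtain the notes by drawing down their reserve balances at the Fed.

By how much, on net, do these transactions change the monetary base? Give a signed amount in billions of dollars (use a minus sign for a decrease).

+$59 billion

Government spending $59 billion: a non-base liability converts back to reserves → +$59B.
Currency withdrawal $27 billion: just a shift between currency and reserves — both are base money → 0.
Net: 59 + 0 = +$59 billion.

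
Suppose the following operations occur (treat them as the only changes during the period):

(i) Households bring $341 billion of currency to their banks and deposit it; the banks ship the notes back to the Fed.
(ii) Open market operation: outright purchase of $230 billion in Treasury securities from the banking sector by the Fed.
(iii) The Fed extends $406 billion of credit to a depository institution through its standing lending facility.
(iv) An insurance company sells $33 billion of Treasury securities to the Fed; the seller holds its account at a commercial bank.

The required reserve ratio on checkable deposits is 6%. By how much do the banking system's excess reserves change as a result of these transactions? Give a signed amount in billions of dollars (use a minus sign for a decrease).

+$987.56 billion

Currency deposit $341 billion: reserves +$341B, deposits +$341B.
OMO purchase (from banks) $230 billion: reserves +$230B, deposits 0.
Discount-window loan $406 billion: reserves +$406B, deposits 0.
Asset purchase (from non-banks) $33 billion: reserves +$33B, deposits +$33B.
Totals: Δreserves = +$1010B, Δdeposits = +$374B.
Δrequired reserves = 6% × +$374B = +$22.44B.
Δexcess reserves = Δreserves − Δrequired = +$1010B − (+$22.44B) = +$987.56 billion.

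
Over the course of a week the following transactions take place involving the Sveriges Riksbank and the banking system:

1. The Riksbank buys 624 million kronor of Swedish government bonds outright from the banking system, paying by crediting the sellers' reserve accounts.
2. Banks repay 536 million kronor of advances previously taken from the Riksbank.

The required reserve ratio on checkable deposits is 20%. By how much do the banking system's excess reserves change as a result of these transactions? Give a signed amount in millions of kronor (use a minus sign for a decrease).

+88 million

OMO purchase (from banks) 624 million kronor: reserves +624M, deposits 0.
Discount-window repayment 536 million kronor: reserves −536M, deposits 0.
Totals: Δreserves = +88M, Δdeposits = 0.
Δrequired reserves = 20% × 0 = 0.
Δexcess reserves = Δreserves − Δrequired = +88M − (0) = +88 million.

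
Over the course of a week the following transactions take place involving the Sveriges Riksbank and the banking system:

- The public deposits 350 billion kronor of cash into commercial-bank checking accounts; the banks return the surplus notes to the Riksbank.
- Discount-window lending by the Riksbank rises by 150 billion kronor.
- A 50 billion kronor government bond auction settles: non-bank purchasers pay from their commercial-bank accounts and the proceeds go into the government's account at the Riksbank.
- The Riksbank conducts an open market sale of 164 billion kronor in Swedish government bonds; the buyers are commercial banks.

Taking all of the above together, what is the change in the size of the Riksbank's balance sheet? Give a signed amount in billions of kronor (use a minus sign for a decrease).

Riksbank balance sheet:
  Assets:      Securities −164B, Loans to banks +150B
  Liabilities: Bank reserves +286B, Currency in circulation −350B, Government deposits +50B
Commercial banking system:
  Assets:      Reserves at CB +286B, Securities +164B
  Liabilities: Checkable deposits +300B, Borrowings from CB +150B
Change in total Riksbank assets = -14 billion.

-14 billion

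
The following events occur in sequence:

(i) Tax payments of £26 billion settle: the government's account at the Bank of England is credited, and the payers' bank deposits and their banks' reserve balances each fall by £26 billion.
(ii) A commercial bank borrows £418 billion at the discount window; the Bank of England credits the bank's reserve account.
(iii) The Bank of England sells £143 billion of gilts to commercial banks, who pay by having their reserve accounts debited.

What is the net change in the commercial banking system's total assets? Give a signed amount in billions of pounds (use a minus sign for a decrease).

Government account inflow £26 billion: bank balance sheets shrink → −£26B.
Discount-window loan £418 billion: bank balance sheets expand → +£418B.
OMO sale (to banks) £143 billion: just an asset swap on bank balance sheets → 0.
Net: −26 + 418 + 0 = +£392 billion.

+£392 billion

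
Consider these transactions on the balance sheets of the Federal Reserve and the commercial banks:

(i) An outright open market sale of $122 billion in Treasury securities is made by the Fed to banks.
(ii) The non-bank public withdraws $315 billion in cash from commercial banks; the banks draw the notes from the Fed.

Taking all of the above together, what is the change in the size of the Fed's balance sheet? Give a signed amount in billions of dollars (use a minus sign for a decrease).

-$122 billion

OMO sale (to banks) $122 billion: a Fed asset is shed → −$122B.
Currency withdrawal $315 billion: only the composition of liabilities changes → 0.
Net: −122 + 0 = -$122 billion.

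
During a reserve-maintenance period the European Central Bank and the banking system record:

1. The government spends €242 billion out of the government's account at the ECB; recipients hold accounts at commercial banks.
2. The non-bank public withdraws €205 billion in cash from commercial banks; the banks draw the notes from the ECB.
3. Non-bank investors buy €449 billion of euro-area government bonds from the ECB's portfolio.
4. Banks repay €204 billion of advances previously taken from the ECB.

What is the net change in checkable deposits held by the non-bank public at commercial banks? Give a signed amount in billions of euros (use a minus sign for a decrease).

ECB balance sheet:
  Assets:      Securities −€449B, Loans to banks −€204B
  Liabilities: Bank reserves −€616B, Currency in circulation +€205B, Government deposits −€242B
Commercial banking system:
  Assets:      Reserves at CB −€616B
  Liabilities: Checkable deposits −€412B, Borrowings from CB −€204B
So the change in checkable deposits held by the non-bank public at commercial banks is -€412 billion.

-€412 billion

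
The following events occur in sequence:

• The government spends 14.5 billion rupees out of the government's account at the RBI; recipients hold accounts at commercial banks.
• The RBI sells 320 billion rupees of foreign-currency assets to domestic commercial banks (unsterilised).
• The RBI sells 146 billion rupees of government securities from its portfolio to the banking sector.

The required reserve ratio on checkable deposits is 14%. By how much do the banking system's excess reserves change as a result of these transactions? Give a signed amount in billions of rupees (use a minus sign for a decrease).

Government spending 14.5 billion rupees: reserves +14.5B, deposits +14.5B.
FX sale 320 billion rupees: reserves −320B, deposits 0.
OMO sale (to banks) 146 billion rupees: reserves −146B, deposits 0.
Totals: Δreserves = −451.5B, Δdeposits = +14.5B.
Δrequired reserves = 14% × +14.5B = +2.03B.
Δexcess reserves = Δreserves − Δrequired = −451.5B − (+2.03B) = -453.53 billion.

-453.53 billion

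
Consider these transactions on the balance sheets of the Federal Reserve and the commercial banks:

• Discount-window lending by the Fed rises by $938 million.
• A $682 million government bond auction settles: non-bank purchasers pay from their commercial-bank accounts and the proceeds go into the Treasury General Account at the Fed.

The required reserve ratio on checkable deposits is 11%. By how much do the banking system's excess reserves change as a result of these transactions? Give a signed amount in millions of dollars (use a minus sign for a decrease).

+$331.02 million

Discount-window loan $938 million: reserves +$938M, deposits 0.
Government account inflow $682 million: reserves −$682M, deposits −$682M.
Totals: Δreserves = +$256M, Δdeposits = −$682M.
Δrequired reserves = 11% × −$682M = −$75.02M.
Δexcess reserves = Δreserves − Δrequired = +$256M − (−$75.02M) = +$331.02 million.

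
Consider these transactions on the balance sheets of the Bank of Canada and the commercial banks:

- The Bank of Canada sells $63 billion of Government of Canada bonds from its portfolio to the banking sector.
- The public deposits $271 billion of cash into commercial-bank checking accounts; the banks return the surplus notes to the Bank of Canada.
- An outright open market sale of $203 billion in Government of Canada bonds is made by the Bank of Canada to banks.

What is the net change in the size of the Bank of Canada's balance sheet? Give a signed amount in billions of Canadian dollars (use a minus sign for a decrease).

OMO sale (to banks) $63 billion: a Bank of Canada asset is shed → −$63B.
Currency deposit $271 billion: only the composition of liabilities changes → 0.
OMO sale (to banks) $203 billion: a Bank of Canada asset is shed → −$203B.
Net: −63 + 0 − 203 = -$266 billion.

-$266 billion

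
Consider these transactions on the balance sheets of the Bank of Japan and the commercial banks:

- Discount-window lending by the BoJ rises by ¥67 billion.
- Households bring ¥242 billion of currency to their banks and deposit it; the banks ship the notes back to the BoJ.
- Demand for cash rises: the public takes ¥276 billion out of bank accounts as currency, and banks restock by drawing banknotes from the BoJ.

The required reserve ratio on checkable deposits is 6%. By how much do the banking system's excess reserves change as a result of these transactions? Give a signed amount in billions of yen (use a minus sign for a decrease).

+¥35.04 billion

Discount-window loan ¥67 billion: reserves +¥67B, deposits 0.
Currency deposit ¥242 billion: reserves +¥242B, deposits +¥242B.
Currency withdrawal ¥276 billion: reserves −¥276B, deposits −¥276B.
Totals: Δreserves = +¥33B, Δdeposits = −¥34B.
Δrequired reserves = 6% × −¥34B = −¥2.04B.
Δexcess reserves = Δreserves − Δrequired = +¥33B − (−¥2.04B) = +¥35.04 billion.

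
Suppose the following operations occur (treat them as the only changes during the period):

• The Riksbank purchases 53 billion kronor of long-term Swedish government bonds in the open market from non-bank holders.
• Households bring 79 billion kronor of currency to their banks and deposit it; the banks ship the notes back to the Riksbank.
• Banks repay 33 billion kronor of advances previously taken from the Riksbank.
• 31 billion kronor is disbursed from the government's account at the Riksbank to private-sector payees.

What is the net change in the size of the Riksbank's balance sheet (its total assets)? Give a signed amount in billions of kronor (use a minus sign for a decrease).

Riksbank balance sheet:
  Assets:      Securities +53B, Loans to banks −33B
  Liabilities: Bank reserves +130B, Currency in circulation −79B, Government deposits −31B
Change in total Riksbank assets = +20 billion.

+20 billion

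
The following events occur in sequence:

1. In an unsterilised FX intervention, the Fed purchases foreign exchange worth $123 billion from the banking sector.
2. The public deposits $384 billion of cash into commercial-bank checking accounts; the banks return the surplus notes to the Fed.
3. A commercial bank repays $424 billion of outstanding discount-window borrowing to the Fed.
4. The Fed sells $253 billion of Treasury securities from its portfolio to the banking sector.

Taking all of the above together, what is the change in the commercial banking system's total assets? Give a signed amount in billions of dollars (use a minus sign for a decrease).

FX purchase $123 billion: just an asset swap on bank balance sheets → 0.
Currency deposit $384 billion: bank balance sheets expand → +$384B.
Discount-window repayment $424 billion: bank balance sheets shrink → −$424B.
OMO sale (to banks) $253 billion: just an asset swap on bank balance sheets → 0.
Net: 0 + 384 − 424 + 0 = -$40 billion.

-$40 billion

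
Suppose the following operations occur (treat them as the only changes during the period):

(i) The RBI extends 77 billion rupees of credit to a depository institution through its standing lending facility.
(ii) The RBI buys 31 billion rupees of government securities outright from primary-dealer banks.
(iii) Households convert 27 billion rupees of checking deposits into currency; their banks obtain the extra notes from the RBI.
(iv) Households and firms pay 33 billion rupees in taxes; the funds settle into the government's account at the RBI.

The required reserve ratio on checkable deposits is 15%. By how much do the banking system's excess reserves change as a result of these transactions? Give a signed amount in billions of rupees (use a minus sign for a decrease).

Discount-window loan 77 billion rupees: reserves +77B, deposits 0.
OMO purchase (from banks) 31 billion rupees: reserves +31B, deposits 0.
Currency withdrawal 27 billion rupees: reserves −27B, deposits −27B.
Government account inflow 33 billion rupees: reserves −33B, deposits −33B.
Totals: Δreserves = +48B, Δdeposits = −60B.
Δrequired reserves = 15% × −60B = −9B.
Δexcess reserves = Δreserves − Δrequired = +48B − (−9B) = +57 billion.

+57 billion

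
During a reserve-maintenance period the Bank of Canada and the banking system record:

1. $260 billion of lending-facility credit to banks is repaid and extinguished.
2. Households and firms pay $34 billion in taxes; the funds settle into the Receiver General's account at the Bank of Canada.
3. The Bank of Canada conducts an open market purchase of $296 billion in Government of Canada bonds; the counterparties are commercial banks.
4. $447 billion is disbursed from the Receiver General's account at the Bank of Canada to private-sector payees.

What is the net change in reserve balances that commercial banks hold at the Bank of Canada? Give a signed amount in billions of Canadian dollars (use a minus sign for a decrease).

Discount-window repayment $260 billion: repayment is debited from reserves → −$260B.
Government account inflow $34 billion: funds move from bank reserves into the government account → −$34B.
OMO purchase (from banks) $296 billion: the Bank of Canada pays by crediting reserve accounts → +$296B.
Government spending $447 billion: government payments flow into bank reserve accounts → +$447B.
Net: −260 − 34 + 296 + 447 = +$449 billion.

+$449 billion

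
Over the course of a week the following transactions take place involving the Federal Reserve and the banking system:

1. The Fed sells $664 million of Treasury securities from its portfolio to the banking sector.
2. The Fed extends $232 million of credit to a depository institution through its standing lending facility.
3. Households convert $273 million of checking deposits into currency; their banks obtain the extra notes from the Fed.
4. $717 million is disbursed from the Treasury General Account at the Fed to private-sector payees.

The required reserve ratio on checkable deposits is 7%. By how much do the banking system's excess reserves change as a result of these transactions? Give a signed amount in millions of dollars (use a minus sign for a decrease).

OMO sale (to banks) $664 million: reserves −$664M, deposits 0.
Discount-window loan $232 million: reserves +$232M, deposits 0.
Currency withdrawal $273 million: reserves −$273M, deposits −$273M.
Government spending $717 million: reserves +$717M, deposits +$717M.
Totals: Δreserves = +$12M, Δdeposits = +$444M.
Δrequired reserves = 7% × +$444M = +$31.08M.
Δexcess reserves = Δreserves − Δrequired = +$12M − (+$31.08M) = -$19.08 million.

-$19.08 million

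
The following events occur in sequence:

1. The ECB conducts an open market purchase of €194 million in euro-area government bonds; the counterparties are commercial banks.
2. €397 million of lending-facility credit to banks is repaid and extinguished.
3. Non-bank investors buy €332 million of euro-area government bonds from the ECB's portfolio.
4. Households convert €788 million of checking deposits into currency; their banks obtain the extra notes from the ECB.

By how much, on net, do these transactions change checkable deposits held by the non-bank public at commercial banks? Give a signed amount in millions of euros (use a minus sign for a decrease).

OMO purchase (from banks) €194 million: the counterparty is a bank, so public deposits are unchanged → 0.
Discount-window repayment €397 million: the counterparty is a bank, so public deposits are unchanged → 0.
Asset sale (to non-banks) €332 million: non-bank counterparties' bank balances fall → −€332M.
Currency withdrawal €788 million: non-bank counterparties' bank balances fall → −€788M.
Net: 0 + 0 − 332 − 788 = -€1120 million.

-€1120 million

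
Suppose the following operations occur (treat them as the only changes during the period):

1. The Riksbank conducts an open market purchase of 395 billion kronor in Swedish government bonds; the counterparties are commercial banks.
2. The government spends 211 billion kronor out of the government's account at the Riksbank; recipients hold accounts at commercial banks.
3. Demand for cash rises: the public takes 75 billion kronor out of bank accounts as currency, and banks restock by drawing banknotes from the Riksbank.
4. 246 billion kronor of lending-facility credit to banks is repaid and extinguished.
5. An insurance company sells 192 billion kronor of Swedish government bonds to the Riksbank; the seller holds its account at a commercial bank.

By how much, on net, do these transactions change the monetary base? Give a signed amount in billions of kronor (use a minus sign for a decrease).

OMO purchase (from banks) 395 billion kronor: Riksbank balance sheet expands → +395B.
Government spending 211 billion kronor: a non-base liability converts back to reserves → +211B.
Currency withdrawal 75 billion kronor: just a shift between currency and reserves — both are base money → 0.
Discount-window repayment 246 billion kronor: Riksbank balance sheet contracts → −246B.
Asset purchase (from non-banks) 192 billion kronor: Riksbank balance sheet expands → +192B.
Net: 395 + 211 + 0 − 246 + 192 = +552 billion.

+552 billion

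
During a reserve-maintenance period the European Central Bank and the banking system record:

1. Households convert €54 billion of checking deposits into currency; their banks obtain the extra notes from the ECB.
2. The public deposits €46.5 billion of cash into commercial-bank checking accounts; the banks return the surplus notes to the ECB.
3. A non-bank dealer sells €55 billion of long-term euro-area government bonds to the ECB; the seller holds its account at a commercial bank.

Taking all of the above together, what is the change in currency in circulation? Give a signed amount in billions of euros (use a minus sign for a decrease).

+€7.5 billion

Currency withdrawal €54 billion: notes leave the central bank → +€54B.
Currency deposit €46.5 billion: notes return to the central bank → −€46.5B.
Asset purchase (from non-banks) €55 billion: no currency enters or leaves circulation → 0.
Net: 54 − 46.5 + 0 = +€7.5 billion.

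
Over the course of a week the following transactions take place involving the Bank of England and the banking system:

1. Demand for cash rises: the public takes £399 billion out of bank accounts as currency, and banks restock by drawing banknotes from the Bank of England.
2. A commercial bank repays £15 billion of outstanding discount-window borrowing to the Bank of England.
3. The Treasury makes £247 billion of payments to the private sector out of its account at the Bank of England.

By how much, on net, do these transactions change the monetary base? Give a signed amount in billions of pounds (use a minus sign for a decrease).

+£232 billion

Currency withdrawal £399 billion: just a shift between currency and reserves — both are base money → 0.
Discount-window repayment £15 billion: Bank of England balance sheet contracts → −£15B.
Government spending £247 billion: a non-base liability converts back to reserves → +£247B.
Net: 0 − 15 + 247 = +£232 billion.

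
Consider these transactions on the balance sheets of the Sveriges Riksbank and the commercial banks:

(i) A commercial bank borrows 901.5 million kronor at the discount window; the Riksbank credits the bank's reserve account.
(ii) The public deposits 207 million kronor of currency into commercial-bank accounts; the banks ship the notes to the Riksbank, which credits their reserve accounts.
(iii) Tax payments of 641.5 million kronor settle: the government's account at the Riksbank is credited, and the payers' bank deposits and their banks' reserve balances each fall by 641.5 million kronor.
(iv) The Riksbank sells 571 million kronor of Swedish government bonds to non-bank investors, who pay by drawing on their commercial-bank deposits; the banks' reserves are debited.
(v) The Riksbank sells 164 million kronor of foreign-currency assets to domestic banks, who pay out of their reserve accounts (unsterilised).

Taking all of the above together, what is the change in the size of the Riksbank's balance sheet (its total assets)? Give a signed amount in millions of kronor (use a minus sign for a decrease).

+166.5 million

Discount-window loan 901.5 million kronor: a Riksbank asset is acquired → +901.5M.
Currency deposit 207 million kronor: only the composition of liabilities changes → 0.
Government account inflow 641.5 million kronor: only the composition of liabilities changes → 0.
Asset sale (to non-banks) 571 million kronor: a Riksbank asset is shed → −571M.
FX sale 164 million kronor: a Riksbank asset is shed → −164M.
Net: 901.5 + 0 + 0 − 571 − 164 = +166.5 million.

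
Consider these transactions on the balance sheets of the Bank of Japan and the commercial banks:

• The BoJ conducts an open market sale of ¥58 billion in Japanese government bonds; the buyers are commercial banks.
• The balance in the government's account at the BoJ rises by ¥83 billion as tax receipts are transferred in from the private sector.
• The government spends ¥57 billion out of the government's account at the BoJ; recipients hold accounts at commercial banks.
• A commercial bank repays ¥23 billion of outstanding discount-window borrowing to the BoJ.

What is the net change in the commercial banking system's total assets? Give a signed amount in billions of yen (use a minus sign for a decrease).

-¥49 billion

OMO sale (to banks) ¥58 billion: just an asset swap on bank balance sheets → 0.
Government account inflow ¥83 billion: bank balance sheets shrink → −¥83B.
Government spending ¥57 billion: bank balance sheets expand → +¥57B.
Discount-window repayment ¥23 billion: bank balance sheets shrink → −¥23B.
Net: 0 − 83 + 57 − 23 = -¥49 billion.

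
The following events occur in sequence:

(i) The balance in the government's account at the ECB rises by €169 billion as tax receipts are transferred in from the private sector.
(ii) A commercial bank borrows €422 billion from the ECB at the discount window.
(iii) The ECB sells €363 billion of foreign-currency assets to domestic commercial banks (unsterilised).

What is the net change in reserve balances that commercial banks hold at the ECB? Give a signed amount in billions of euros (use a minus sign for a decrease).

ECB balance sheet:
  Assets:      Loans to banks +€422B, Foreign assets −€363B
  Liabilities: Bank reserves −€110B, Government deposits +€169B
So the change in reserve balances that commercial banks hold at the ECB is -€110 billion.

-€110 billion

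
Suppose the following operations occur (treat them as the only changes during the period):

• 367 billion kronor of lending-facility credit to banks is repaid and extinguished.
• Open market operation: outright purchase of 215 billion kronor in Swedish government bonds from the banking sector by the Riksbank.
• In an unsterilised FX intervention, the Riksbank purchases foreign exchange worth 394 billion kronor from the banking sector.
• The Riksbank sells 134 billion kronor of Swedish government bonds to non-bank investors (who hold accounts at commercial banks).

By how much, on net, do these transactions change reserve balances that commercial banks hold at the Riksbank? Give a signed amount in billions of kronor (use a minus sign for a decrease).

+108 billion

Riksbank balance sheet:
  Assets:      Securities +81B, Loans to banks −367B, Foreign assets +394B
  Liabilities: Bank reserves +108B
So the change in reserve balances that commercial banks hold at the Riksbank is +108 billion.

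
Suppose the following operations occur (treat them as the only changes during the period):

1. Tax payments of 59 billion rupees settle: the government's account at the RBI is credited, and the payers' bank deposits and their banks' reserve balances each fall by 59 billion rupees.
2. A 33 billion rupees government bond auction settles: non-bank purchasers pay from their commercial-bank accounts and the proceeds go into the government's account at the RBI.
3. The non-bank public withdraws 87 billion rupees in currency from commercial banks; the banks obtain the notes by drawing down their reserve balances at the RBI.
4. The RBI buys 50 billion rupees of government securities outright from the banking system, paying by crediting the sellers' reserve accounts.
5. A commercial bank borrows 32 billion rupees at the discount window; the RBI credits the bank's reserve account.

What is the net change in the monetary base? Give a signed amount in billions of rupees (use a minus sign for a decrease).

-10 billion

RBI balance sheet:
  Assets:      Securities +50B, Loans to banks +32B
  Liabilities: Bank reserves −97B, Currency in circulation +87B, Government deposits +92B
Commercial banking system:
  Assets:      Reserves at CB −97B, Securities −50B
  Liabilities: Checkable deposits −179B, Borrowings from CB +32B
Monetary base = currency + reserves: +87B + (−97B) = -10 billion.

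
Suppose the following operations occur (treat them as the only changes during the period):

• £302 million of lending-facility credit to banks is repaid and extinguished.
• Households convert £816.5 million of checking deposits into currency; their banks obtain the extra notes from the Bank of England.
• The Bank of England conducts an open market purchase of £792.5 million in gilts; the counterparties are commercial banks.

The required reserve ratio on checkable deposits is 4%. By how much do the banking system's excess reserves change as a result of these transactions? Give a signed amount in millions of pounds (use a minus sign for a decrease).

Discount-window repayment £302 million: reserves −£302M, deposits 0.
Currency withdrawal £816.5 million: reserves −£816.5M, deposits −£816.5M.
OMO purchase (from banks) £792.5 million: reserves +£792.5M, deposits 0.
Totals: Δreserves = −£326M, Δdeposits = −£816.5M.
Δrequired reserves = 4% × −£816.5M = −£32.66M.
Δexcess reserves = Δreserves − Δrequired = −£326M − (−£32.66M) = -£293.34 million.

-£293.34 million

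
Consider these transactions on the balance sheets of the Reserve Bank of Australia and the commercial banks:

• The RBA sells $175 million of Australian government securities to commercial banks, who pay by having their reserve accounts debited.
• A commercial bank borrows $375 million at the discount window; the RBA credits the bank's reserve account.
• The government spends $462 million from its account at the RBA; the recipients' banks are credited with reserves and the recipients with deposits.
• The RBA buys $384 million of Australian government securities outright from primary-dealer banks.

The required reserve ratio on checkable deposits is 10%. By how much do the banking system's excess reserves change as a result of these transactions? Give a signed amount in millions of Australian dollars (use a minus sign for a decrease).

+$999.8 million

OMO sale (to banks) $175 million: reserves −$175M, deposits 0.
Discount-window loan $375 million: reserves +$375M, deposits 0.
Government spending $462 million: reserves +$462M, deposits +$462M.
OMO purchase (from banks) $384 million: reserves +$384M, deposits 0.
Totals: Δreserves = +$1046M, Δdeposits = +$462M.
Δrequired reserves = 10% × +$462M = +$46.2M.
Δexcess reserves = Δreserves − Δrequired = +$1046M − (+$46.2M) = +$999.8 million.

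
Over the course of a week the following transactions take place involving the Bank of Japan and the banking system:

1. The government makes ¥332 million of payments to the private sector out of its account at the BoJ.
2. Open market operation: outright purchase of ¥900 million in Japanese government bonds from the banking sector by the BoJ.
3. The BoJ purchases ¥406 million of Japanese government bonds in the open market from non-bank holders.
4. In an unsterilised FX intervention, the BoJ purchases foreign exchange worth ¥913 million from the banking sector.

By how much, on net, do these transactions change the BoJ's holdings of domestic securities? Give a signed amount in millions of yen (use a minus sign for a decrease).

+¥1306 million

Government spending ¥332 million: the BoJ's securities portfolio is untouched → 0.
OMO purchase (from banks) ¥900 million: securities added to the BoJ's portfolio → +¥900M.
Asset purchase (from non-banks) ¥406 million: securities added to the BoJ's portfolio → +¥406M.
FX purchase ¥913 million: the BoJ's securities portfolio is untouched → 0.
Net: 0 + 900 + 406 + 0 = +¥1306 million.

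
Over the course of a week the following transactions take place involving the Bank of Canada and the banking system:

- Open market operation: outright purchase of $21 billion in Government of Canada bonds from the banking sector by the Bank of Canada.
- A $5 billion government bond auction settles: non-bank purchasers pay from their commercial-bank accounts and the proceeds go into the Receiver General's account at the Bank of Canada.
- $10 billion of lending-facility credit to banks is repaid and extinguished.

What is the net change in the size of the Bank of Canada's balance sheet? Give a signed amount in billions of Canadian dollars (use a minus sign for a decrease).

+$11 billion

OMO purchase (from banks) $21 billion: a Bank of Canada asset is acquired → +$21B.
Government account inflow $5 billion: only the composition of liabilities changes → 0.
Discount-window repayment $10 billion: a Bank of Canada asset is shed → −$10B.
Net: 21 + 0 − 10 = +$11 billion.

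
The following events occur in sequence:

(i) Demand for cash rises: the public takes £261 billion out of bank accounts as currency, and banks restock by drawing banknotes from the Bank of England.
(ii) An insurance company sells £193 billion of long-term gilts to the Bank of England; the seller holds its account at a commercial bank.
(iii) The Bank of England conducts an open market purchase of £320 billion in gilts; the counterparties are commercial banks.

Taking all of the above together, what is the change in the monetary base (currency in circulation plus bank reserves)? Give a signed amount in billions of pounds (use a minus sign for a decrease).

+£513 billion

Currency withdrawal £261 billion: just a shift between currency and reserves — both are base money → 0.
Asset purchase (from non-banks) £193 billion: Bank of England balance sheet expands → +£193B.
OMO purchase (from banks) £320 billion: Bank of England balance sheet expands → +£320B.
Net: 0 + 193 + 320 = +£513 billion.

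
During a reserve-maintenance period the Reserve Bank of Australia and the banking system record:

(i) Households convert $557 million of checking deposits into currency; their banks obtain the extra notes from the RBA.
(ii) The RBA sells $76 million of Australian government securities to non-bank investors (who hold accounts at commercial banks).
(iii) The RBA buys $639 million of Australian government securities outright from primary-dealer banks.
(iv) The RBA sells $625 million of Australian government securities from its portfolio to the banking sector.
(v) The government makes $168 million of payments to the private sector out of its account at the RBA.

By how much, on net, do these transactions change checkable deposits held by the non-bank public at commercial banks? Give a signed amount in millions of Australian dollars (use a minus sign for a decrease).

RBA balance sheet:
  Assets:      Securities −$62M
  Liabilities: Bank reserves −$451M, Currency in circulation +$557M, Government deposits −$168M
Commercial banking system:
  Assets:      Reserves at CB −$451M, Securities −$14M
  Liabilities: Checkable deposits −$465M
So the change in checkable deposits held by the non-bank public at commercial banks is -$465 million.

-$465 million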